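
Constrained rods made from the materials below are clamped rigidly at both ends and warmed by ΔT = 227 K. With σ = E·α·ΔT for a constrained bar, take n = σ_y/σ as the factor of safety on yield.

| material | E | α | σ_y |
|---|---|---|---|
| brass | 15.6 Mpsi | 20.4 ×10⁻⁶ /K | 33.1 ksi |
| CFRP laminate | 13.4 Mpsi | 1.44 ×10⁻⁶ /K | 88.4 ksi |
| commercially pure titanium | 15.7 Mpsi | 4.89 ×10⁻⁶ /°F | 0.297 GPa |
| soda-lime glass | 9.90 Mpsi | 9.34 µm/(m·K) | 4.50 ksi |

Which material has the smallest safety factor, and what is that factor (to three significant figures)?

soda-lime glass, n = 0.214

With everything in SI (GPa, ×10⁻⁶/K, MPa):
  brass: E = 107.6, α = 20.4, σ_y = 228.2 → σ = 498 MPa, n = 0.458
  CFRP laminate: E = 92.39, α = 1.44, σ_y = 609.5 → σ = 30.2 MPa, n = 20.2
  commercially pure titanium: E = 108.2, α = 8.80, σ_y = 297.0 → σ = 216 MPa, n = 1.37
  soda-lime glass: E = 68.26, α = 9.34, σ_y = 31.03 → σ = 145 MPa, n = 0.214
Smallest n: soda-lime glass with n = 0.214.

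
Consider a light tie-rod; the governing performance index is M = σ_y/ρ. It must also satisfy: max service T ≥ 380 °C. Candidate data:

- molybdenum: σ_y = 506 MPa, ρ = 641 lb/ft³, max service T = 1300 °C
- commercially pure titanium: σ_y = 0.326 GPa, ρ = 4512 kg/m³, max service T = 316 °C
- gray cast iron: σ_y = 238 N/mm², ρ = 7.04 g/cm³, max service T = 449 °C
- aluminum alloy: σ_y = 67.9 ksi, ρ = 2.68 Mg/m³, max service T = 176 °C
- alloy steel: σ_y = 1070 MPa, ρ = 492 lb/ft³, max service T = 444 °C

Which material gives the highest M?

alloy steel

Screen on constraints: max service T ≥ 380 °C. Survivors: molybdenum, gray cast iron, alloy steel.
Convert each candidate to consistent units, then evaluate M:
  molybdenum: σ_y = 506.0 MPa, ρ = 10270 kg/m³
  gray cast iron: σ_y = 238.0 MPa, ρ = 7040 kg/m³
  alloy steel: σ_y = 1070 MPa, ρ = 7881 kg/m³
  alloy steel: M = 136 kN·m/kg
  molybdenum: M = 49.3 kN·m/kg
  gray cast iron: M = 33.8 kN·m/kg
Alloy steel ranks first.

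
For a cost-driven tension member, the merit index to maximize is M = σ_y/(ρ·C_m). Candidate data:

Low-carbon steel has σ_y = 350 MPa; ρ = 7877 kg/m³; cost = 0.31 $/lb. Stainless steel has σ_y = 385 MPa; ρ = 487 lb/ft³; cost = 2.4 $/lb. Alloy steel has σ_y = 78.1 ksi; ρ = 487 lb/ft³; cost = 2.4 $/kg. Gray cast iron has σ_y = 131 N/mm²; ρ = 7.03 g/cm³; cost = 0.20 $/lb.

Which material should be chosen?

low-carbon steel

Convert each candidate to consistent units, then evaluate M:
  low-carbon steel: σ_y = 350.0 MPa, ρ = 7877 kg/m³, cost = 0.6834 $/kg
  stainless steel: σ_y = 385.0 MPa, ρ = 7801 kg/m³, cost = 5.291 $/kg
  alloy steel: σ_y = 538.5 MPa, ρ = 7801 kg/m³, cost = 2.400 $/kg
  gray cast iron: σ_y = 131.0 MPa, ρ = 7030 kg/m³, cost = 0.4409 $/kg
  low-carbon steel: M = 65.0 kN·m per $
  gray cast iron: M = 42.3 kN·m per $
  alloy steel: M = 28.8 kN·m per $
  stainless steel: M = 9.33 kN·m per $
Low-carbon steel has the largest M.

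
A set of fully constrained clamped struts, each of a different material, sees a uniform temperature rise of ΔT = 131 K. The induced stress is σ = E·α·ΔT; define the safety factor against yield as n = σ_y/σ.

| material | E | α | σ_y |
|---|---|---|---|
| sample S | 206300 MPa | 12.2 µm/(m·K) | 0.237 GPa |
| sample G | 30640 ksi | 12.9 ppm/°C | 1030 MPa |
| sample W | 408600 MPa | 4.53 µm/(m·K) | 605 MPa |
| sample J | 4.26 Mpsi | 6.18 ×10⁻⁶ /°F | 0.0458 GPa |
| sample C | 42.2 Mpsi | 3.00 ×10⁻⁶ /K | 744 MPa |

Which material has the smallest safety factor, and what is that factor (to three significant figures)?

In consistent units (E in GPa, α in ×10⁻⁶/K, σ_y in MPa):
  sample S: E = 206.3, α = 12.2, σ_y = 237.0 → σ = 330 MPa, n = 0.719
  sample G: E = 211.3, α = 12.9, σ_y = 1030 → σ = 357 MPa, n = 2.89
  sample W: E = 408.6, α = 4.53, σ_y = 605.0 → σ = 242 MPa, n = 2.50
  sample J: E = 29.37, α = 11.1, σ_y = 45.80 → σ = 42.8 MPa, n = 1.07
  sample C: E = 291.0, α = 3.00, σ_y = 744.0 → σ = 114 MPa, n = 6.51
The minimum is sample S at n = 0.719.

sample S, n = 0.719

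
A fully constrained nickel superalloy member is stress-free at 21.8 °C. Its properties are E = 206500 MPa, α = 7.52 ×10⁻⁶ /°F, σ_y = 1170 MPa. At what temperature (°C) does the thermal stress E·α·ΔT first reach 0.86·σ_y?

382 °C

E = 206500 MPa = 206.5 GPa.
α = 7.52×10⁻⁶/°F × 9/5 = 13.5×10⁻⁶/K.
E·α·ΔT = 1006 MPa ⇒ ΔT = 1006 / (206.5×10³ × 13.5×10⁻⁶) = 360.0 K.
T = 21.8 + 360.0 = 381.8 °C.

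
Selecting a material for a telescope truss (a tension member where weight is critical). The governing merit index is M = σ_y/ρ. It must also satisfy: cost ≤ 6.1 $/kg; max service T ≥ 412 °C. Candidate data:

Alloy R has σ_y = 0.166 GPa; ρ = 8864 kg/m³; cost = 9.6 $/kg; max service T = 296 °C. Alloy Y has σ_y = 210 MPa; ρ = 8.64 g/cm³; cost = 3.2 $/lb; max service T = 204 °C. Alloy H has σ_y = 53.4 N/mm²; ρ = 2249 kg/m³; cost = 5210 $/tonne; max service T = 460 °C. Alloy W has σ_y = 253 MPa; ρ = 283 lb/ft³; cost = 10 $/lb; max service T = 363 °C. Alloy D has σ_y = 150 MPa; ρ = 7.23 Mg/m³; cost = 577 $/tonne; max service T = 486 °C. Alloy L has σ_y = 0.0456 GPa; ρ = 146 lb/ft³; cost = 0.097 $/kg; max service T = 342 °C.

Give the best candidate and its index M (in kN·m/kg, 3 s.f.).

Screen on constraints: cost ≤ 6.1 $/kg; max service T ≥ 412 °C. Survivors: alloy H, alloy D.
Convert each candidate to consistent units, then evaluate M:
  alloy H: σ_y = 53.40 MPa, ρ = 2249 kg/m³
  alloy D: σ_y = 150.0 MPa, ρ = 7230 kg/m³
  alloy H: M = 23.7 kN·m/kg
  alloy D: M = 20.7 kN·m/kg
Highest index: alloy H.

alloy H, M = 23.7 kN·m/kg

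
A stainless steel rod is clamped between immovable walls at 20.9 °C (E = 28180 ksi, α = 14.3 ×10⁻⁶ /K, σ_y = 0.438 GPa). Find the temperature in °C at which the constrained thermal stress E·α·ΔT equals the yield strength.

179 °C

E = 28180 ksi = 194.3 GPa.
σ_y = 0.438 GPa = 438.0 MPa.
E·α·ΔT = 438.0 MPa ⇒ ΔT = 438.0 / (194.3×10³ × 14.3×10⁻⁶) = 157.6 K.
T = 20.9 + 157.6 = 178.5 °C.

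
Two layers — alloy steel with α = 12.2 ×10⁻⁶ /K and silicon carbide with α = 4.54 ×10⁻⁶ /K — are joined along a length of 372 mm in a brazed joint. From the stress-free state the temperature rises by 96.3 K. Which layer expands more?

alloy steel

α(alloy steel) = 12.2×10⁻⁶/K vs α(silicon carbide) = 4.54×10⁻⁶/K.
Higher α expands more for the same ΔT: alloy steel.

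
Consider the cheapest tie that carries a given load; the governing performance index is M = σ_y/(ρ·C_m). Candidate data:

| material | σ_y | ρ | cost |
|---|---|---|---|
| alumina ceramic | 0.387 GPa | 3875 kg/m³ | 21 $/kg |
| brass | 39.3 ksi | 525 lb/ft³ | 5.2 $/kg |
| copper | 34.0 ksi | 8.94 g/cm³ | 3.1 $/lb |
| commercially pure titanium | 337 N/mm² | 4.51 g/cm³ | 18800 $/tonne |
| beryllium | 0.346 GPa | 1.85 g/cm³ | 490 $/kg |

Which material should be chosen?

Putting every candidate on a common basis:
  alumina ceramic: σ_y = 387.0 MPa, ρ = 3875 kg/m³, cost = 21.00 $/kg
  brass: σ_y = 271.0 MPa, ρ = 8410 kg/m³, cost = 5.200 $/kg
  copper: σ_y = 234.4 MPa, ρ = 8940 kg/m³, cost = 6.834 $/kg
  commercially pure titanium: σ_y = 337.0 MPa, ρ = 4510 kg/m³, cost = 18.80 $/kg
  beryllium: σ_y = 346.0 MPa, ρ = 1850 kg/m³, cost = 490.0 $/kg
  brass: M = 6.20 kN·m per $
  alumina ceramic: M = 4.76 kN·m per $
  commercially pure titanium: M = 3.97 kN·m per $
  copper: M = 3.84 kN·m per $
  beryllium: M = 0.382 kN·m per $
Brass ranks first.

brass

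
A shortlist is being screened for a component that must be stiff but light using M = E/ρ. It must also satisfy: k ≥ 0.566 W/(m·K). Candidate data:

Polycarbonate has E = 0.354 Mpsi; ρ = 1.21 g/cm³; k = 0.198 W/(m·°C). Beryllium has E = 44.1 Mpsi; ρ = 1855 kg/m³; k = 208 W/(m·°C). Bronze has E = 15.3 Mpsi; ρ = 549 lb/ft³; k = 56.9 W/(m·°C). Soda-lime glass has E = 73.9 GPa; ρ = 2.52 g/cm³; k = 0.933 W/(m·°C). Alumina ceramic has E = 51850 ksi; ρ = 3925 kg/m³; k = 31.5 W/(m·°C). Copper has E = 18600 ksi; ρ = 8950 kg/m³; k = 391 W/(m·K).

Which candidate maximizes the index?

Screen on constraints: k ≥ 0.566 W/(m·K). Survivors: beryllium, bronze, soda-lime glass, alumina ceramic, copper.
In SI units:
  beryllium: E = 304.1 GPa, ρ = 1855 kg/m³
  bronze: E = 105.5 GPa, ρ = 8794 kg/m³
  soda-lime glass: E = 73.90 GPa, ρ = 2520 kg/m³
  alumina ceramic: E = 357.5 GPa, ρ = 3925 kg/m³
  copper: E = 128.2 GPa, ρ = 8950 kg/m³
  beryllium: M = 164 MN·m/kg
  alumina ceramic: M = 91.1 MN·m/kg
  soda-lime glass: M = 29.3 MN·m/kg
  copper: M = 14.3 MN·m/kg
  bronze: M = 12.0 MN·m/kg
Beryllium ranks first.

beryllium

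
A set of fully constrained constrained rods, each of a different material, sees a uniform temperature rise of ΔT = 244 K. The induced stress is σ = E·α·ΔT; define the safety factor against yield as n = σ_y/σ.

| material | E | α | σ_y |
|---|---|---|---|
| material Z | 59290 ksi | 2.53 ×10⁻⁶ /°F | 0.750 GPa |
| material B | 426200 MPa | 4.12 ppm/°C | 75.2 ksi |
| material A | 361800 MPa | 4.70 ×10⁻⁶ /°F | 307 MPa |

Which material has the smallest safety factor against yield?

In consistent units (E in GPa, α in ×10⁻⁶/K, σ_y in MPa):
  material Z: E = 408.8, α = 4.55, σ_y = 750.0 → σ = 454 MPa, n = 1.65
  material B: E = 426.2, α = 4.12, σ_y = 518.5 → σ = 428 MPa, n = 1.21
  material A: E = 361.8, α = 8.46, σ_y = 307.0 → σ = 747 MPa, n = 0.411
Material A has the lowest safety factor, n = 0.411.

material A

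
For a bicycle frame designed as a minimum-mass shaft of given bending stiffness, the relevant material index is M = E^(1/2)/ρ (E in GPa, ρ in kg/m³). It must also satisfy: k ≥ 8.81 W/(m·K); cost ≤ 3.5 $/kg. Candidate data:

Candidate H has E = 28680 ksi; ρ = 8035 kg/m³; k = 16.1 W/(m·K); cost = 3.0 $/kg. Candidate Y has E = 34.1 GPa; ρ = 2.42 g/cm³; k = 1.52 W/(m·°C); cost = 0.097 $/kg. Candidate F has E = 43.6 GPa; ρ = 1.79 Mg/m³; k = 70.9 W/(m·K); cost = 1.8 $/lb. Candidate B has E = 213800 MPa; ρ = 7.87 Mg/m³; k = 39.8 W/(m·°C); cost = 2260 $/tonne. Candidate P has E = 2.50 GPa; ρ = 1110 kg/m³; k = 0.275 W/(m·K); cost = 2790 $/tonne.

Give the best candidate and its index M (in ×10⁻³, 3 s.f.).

Screen on constraints: k ≥ 8.81 W/(m·K); cost ≤ 3.5 $/kg. Survivors: candidate H, candidate B.
Putting every candidate on a common basis:
  candidate H: E = 197.7 GPa, ρ = 8035 kg/m³
  candidate B: E = 213.8 GPa, ρ = 7870 kg/m³
  candidate B: M = 1.86×10⁻³
  candidate H: M = 1.75×10⁻³
Candidate B has the largest M.

candidate B, M = 1.86×10⁻³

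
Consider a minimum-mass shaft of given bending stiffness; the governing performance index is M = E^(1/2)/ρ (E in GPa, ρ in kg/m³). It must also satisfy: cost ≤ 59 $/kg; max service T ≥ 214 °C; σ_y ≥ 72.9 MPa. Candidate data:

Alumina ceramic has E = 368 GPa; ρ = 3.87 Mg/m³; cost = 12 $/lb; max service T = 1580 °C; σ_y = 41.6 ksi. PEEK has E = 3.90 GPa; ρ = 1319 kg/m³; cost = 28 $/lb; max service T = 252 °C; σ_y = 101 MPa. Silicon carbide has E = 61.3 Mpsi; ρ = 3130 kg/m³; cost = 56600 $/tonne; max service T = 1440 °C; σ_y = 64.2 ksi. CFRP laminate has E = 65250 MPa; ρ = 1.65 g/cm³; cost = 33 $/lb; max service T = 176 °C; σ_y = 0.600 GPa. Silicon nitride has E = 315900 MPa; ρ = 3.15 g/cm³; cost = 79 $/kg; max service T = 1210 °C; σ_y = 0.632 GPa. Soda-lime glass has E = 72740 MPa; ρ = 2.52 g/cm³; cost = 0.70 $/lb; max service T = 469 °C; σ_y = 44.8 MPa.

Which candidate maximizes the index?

Screen on constraints: cost ≤ 59 $/kg; max service T ≥ 214 °C; σ_y ≥ 72.9 MPa. Survivors: alumina ceramic, silicon carbide.
Putting every candidate on a common basis:
  alumina ceramic: E = 368.0 GPa, ρ = 3870 kg/m³
  silicon carbide: E = 422.6 GPa, ρ = 3130 kg/m³
  silicon carbide: M = 6.57×10⁻³
  alumina ceramic: M = 4.96×10⁻³
The maximum is for silicon carbide.

silicon carbide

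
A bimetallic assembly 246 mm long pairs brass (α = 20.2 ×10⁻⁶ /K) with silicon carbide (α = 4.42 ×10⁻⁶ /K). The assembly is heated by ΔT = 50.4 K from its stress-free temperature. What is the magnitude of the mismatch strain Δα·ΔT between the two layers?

7.95×10⁻⁴

Δα = |20.2 − 4.42|×10⁻⁶/K = 15.8×10⁻⁶/K.
Mismatch strain = Δα·ΔT = 15.8×10⁻⁶ × 50.4 = 7.95×10⁻⁴.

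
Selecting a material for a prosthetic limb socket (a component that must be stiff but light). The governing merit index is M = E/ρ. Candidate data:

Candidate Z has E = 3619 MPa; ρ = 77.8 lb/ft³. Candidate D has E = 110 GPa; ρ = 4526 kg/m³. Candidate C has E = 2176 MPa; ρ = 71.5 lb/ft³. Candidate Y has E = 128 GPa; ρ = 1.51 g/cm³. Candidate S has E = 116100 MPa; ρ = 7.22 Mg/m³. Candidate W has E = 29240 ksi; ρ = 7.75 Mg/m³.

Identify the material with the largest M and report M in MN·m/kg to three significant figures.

In SI units:
  candidate Z: E = 3.619 GPa, ρ = 1246 kg/m³
  candidate D: E = 110.0 GPa, ρ = 4526 kg/m³
  candidate C: E = 2.176 GPa, ρ = 1145 kg/m³
  candidate Y: E = 128.0 GPa, ρ = 1510 kg/m³
  candidate S: E = 116.1 GPa, ρ = 7220 kg/m³
  candidate W: E = 201.6 GPa, ρ = 7750 kg/m³
  candidate Y: M = 84.8 MN·m/kg
  candidate W: M = 26.0 MN·m/kg
  candidate D: M = 24.3 MN·m/kg
  candidate S: M = 16.1 MN·m/kg
  candidate Z: M = 2.90 MN·m/kg
  candidate C: M = 1.90 MN·m/kg
Candidate Y has the largest M.

candidate Y, M = 84.8 MN·m/kg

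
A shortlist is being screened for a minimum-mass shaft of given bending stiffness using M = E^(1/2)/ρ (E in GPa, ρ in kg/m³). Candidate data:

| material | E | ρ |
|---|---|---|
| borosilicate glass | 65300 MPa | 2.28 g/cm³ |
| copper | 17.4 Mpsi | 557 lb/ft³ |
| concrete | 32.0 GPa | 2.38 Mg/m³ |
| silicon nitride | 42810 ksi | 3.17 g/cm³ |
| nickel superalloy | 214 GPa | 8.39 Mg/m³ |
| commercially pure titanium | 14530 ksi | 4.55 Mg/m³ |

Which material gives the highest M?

Normalizing units and computing the index:
  borosilicate glass: E = 65.30 GPa, ρ = 2280 kg/m³
  copper: E = 120.0 GPa, ρ = 8922 kg/m³
  concrete: E = 32.00 GPa, ρ = 2380 kg/m³
  silicon nitride: E = 295.2 GPa, ρ = 3170 kg/m³
  nickel superalloy: E = 214.0 GPa, ρ = 8390 kg/m³
  commercially pure titanium: E = 100.2 GPa, ρ = 4550 kg/m³
  silicon nitride: M = 5.42×10⁻³
  borosilicate glass: M = 3.54×10⁻³
  concrete: M = 2.38×10⁻³
  commercially pure titanium: M = 2.20×10⁻³
  nickel superalloy: M = 1.74×10⁻³
  copper: M = 1.23×10⁻³
The maximum is for silicon nitride.

silicon nitride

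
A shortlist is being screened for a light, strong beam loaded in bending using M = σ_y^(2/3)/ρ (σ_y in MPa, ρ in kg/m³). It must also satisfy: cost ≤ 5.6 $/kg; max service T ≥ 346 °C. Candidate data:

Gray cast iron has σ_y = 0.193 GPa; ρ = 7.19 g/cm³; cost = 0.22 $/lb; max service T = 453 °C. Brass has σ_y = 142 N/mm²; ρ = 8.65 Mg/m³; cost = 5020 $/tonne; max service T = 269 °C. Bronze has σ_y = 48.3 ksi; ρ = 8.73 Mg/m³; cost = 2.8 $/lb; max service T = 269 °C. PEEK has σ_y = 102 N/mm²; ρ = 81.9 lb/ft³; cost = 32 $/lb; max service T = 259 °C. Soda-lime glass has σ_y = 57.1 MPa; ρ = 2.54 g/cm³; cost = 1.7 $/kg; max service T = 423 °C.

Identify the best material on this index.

soda-lime glass

Screen on constraints: cost ≤ 5.6 $/kg; max service T ≥ 346 °C. Survivors: gray cast iron, soda-lime glass.
After converting to SI:
  gray cast iron: σ_y = 193.0 MPa, ρ = 7190 kg/m³
  soda-lime glass: σ_y = 57.10 MPa, ρ = 2540 kg/m³
  soda-lime glass: M = 5.84×10⁻³
  gray cast iron: M = 4.64×10⁻³
The maximum is for soda-lime glass.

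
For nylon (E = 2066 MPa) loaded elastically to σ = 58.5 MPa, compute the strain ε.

0.0283

E = 2066 MPa = 2.066 GPa = 2066 MPa.
ε = σ/E = 58.5 / 2066 = 0.0283.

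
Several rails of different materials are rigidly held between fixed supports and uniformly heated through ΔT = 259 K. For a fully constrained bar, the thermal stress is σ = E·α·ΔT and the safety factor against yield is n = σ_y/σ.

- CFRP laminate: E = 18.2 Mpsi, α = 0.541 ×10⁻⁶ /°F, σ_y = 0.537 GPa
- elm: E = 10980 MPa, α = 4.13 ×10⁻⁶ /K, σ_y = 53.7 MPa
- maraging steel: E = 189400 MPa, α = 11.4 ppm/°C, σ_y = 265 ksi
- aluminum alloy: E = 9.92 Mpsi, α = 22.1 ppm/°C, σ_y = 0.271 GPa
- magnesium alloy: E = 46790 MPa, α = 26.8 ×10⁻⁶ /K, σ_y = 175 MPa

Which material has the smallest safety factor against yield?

magnesium alloy

With everything in SI (GPa, ×10⁻⁶/K, MPa):
  CFRP laminate: E = 125.5, α = 0.974, σ_y = 537.0 → σ = 31.6 MPa, n = 17.0
  elm: E = 10.98, α = 4.13, σ_y = 53.70 → σ = 11.7 MPa, n = 4.57
  maraging steel: E = 189.4, α = 11.4, σ_y = 1827 → σ = 559 MPa, n = 3.27
  aluminum alloy: E = 68.40, α = 22.1, σ_y = 271.0 → σ = 391 MPa, n = 0.692
  magnesium alloy: E = 46.79, α = 26.8, σ_y = 175.0 → σ = 325 MPa, n = 0.539
Smallest n: magnesium alloy with n = 0.539.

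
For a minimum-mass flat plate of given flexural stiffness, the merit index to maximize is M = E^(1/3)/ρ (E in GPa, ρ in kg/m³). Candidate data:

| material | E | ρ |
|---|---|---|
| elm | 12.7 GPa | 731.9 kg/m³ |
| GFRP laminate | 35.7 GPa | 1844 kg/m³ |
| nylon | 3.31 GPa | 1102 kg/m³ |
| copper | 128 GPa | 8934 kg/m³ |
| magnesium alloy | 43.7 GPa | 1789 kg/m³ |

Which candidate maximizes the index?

Evaluate M for each candidate:
  elm: M = 3.19×10⁻³
  magnesium alloy: M = 1.97×10⁻³
  GFRP laminate: M = 1.79×10⁻³
  nylon: M = 1.35×10⁻³
  copper: M = 0.564×10⁻³
Elm has the largest M.

elm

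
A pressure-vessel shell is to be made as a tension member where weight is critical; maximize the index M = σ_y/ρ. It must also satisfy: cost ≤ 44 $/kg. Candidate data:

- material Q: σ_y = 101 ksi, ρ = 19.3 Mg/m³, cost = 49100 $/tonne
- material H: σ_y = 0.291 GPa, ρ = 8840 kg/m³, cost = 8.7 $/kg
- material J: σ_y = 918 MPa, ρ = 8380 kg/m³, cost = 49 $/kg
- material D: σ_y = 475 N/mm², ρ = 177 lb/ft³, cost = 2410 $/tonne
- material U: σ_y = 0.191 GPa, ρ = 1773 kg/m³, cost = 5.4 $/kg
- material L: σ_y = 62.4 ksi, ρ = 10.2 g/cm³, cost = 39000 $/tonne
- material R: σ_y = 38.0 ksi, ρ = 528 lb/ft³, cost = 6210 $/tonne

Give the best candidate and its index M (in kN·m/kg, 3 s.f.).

Screen on constraints: cost ≤ 44 $/kg. Survivors: material H, material D, material U, material L, material R.
Normalizing units and computing the index:
  material H: σ_y = 291.0 MPa, ρ = 8840 kg/m³
  material D: σ_y = 475.0 MPa, ρ = 2835 kg/m³
  material U: σ_y = 191.0 MPa, ρ = 1773 kg/m³
  material L: σ_y = 430.2 MPa, ρ = 10200 kg/m³
  material R: σ_y = 262.0 MPa, ρ = 8458 kg/m³
  material D: M = 168 kN·m/kg
  material U: M = 108 kN·m/kg
  material L: M = 42.2 kN·m/kg
  material H: M = 32.9 kN·m/kg
  material R: M = 31.0 kN·m/kg
The maximum is for material D.

material D, M = 168 kN·m/kg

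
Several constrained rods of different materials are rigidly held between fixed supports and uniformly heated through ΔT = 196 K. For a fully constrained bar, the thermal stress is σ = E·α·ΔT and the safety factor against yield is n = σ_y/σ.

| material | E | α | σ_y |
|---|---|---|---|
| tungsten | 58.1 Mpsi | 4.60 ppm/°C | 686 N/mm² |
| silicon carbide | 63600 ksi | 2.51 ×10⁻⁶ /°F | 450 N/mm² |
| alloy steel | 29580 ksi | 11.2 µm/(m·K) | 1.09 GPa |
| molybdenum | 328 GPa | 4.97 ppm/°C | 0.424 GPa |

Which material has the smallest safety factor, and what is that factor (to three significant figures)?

With everything in SI (GPa, ×10⁻⁶/K, MPa):
  tungsten: E = 400.6, α = 4.60, σ_y = 686.0 → σ = 361 MPa, n = 1.90
  silicon carbide: E = 438.5, α = 4.52, σ_y = 450.0 → σ = 388 MPa, n = 1.16
  alloy steel: E = 203.9, α = 11.2, σ_y = 1090 → σ = 448 MPa, n = 2.43
  molybdenum: E = 328.0, α = 4.97, σ_y = 424.0 → σ = 320 MPa, n = 1.33
Smallest n: silicon carbide with n = 1.16.

silicon carbide, n = 1.16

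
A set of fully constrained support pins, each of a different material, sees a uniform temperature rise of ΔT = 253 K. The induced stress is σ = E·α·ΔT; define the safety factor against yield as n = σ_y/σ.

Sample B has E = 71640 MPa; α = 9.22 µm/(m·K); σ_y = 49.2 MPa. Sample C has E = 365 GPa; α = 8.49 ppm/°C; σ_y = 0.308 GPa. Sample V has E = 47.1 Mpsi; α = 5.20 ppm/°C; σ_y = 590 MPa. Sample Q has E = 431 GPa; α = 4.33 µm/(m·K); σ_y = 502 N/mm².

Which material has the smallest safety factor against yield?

sample B

In consistent units (E in GPa, α in ×10⁻⁶/K, σ_y in MPa):
  sample B: E = 71.64, α = 9.22, σ_y = 49.20 → σ = 167 MPa, n = 0.294
  sample C: E = 365.0, α = 8.49, σ_y = 308.0 → σ = 784 MPa, n = 0.393
  sample V: E = 324.7, α = 5.20, σ_y = 590.0 → σ = 427 MPa, n = 1.38
  sample Q: E = 431.0, α = 4.33, σ_y = 502.0 → σ = 472 MPa, n = 1.06
Smallest n: sample B with n = 0.294.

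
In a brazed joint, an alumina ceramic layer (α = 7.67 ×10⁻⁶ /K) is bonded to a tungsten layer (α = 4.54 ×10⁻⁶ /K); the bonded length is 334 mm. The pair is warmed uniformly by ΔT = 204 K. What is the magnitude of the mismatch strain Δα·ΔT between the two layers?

Δα = |7.67 − 4.54|×10⁻⁶/K = 3.13×10⁻⁶/K.
Mismatch strain = Δα·ΔT = 3.13×10⁻⁶ × 204.0 = 6.39×10⁻⁴.

6.39×10⁻⁴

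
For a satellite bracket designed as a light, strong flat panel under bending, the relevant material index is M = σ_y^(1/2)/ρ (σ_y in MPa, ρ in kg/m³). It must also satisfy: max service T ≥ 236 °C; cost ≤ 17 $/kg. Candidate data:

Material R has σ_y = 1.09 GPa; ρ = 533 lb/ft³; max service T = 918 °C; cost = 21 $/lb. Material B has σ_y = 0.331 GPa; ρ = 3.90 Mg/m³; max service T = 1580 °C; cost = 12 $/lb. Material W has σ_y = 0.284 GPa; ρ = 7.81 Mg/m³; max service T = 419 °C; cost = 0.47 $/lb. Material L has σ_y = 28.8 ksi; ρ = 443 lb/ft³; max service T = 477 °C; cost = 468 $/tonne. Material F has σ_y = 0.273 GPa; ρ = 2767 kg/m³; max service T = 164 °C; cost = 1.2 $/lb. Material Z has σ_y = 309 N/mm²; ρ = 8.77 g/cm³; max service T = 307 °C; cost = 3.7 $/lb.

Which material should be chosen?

Screen on constraints: max service T ≥ 236 °C; cost ≤ 17 $/kg. Survivors: material W, material L, material Z.
Convert each candidate to consistent units, then evaluate M:
  material W: σ_y = 284.0 MPa, ρ = 7810 kg/m³
  material L: σ_y = 198.6 MPa, ρ = 7096 kg/m³
  material Z: σ_y = 309.0 MPa, ρ = 8770 kg/m³
  material W: M = 2.16×10⁻³
  material Z: M = 2.00×10⁻³
  material L: M = 1.99×10⁻³
Material W has the largest M.

material W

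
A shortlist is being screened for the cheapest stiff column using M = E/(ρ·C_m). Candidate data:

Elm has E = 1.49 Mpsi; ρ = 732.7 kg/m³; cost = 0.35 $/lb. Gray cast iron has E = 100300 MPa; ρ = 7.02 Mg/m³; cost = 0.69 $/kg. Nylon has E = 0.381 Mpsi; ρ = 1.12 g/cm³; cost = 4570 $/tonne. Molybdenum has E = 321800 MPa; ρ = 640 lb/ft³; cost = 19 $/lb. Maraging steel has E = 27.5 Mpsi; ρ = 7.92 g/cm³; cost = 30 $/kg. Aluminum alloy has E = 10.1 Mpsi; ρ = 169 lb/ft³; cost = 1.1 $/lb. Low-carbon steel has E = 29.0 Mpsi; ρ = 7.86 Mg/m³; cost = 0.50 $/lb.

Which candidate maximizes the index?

low-carbon steel

Convert each candidate to consistent units, then evaluate M:
  elm: E = 10.27 GPa, ρ = 732.7 kg/m³, cost = 0.7716 $/kg
  gray cast iron: E = 100.3 GPa, ρ = 7020 kg/m³, cost = 0.6900 $/kg
  nylon: E = 2.627 GPa, ρ = 1120 kg/m³, cost = 4.570 $/kg
  molybdenum: E = 321.8 GPa, ρ = 10250 kg/m³, cost = 41.89 $/kg
  maraging steel: E = 189.6 GPa, ρ = 7920 kg/m³, cost = 30.00 $/kg
  aluminum alloy: E = 69.64 GPa, ρ = 2707 kg/m³, cost = 2.425 $/kg
  low-carbon steel: E = 199.9 GPa, ρ = 7860 kg/m³, cost = 1.102 $/kg
  low-carbon steel: M = 23.1 MN·m per $
  gray cast iron: M = 20.7 MN·m per $
  elm: M = 18.2 MN·m per $
  aluminum alloy: M = 10.6 MN·m per $
  maraging steel: M = 0.798 MN·m per $
  molybdenum: M = 0.749 MN·m per $
  nylon: M = 0.513 MN·m per $
Low-carbon steel ranks first.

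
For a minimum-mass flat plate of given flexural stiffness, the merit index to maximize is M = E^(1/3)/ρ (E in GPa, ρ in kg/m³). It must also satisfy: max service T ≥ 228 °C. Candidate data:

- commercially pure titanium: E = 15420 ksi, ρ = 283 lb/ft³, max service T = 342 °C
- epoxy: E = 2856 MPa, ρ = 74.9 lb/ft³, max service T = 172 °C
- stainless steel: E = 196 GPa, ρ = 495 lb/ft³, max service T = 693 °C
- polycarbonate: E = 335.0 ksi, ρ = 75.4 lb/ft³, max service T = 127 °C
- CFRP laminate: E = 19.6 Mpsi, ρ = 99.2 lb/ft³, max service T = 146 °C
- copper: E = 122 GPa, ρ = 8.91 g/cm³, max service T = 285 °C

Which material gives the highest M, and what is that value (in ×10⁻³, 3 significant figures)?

Screen on constraints: max service T ≥ 228 °C. Survivors: commercially pure titanium, stainless steel, copper.
Convert each candidate to consistent units, then evaluate M:
  commercially pure titanium: E = 106.3 GPa, ρ = 4533 kg/m³
  stainless steel: E = 196.0 GPa, ρ = 7929 kg/m³
  copper: E = 122.0 GPa, ρ = 8910 kg/m³
  commercially pure titanium: M = 1.05×10⁻³
  stainless steel: M = 0.733×10⁻³
  copper: M = 0.557×10⁻³
Commercially pure titanium has the largest M.

commercially pure titanium, M = 1.05×10⁻³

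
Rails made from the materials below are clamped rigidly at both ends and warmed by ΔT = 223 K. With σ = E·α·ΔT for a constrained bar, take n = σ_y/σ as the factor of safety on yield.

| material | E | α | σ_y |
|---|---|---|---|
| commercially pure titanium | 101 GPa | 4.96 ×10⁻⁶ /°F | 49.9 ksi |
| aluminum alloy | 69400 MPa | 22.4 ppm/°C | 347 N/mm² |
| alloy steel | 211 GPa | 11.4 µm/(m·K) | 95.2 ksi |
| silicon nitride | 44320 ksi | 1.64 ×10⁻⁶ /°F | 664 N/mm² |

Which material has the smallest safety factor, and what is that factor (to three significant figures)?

aluminum alloy, n = 1.00

In consistent units (E in GPa, α in ×10⁻⁶/K, σ_y in MPa):
  commercially pure titanium: E = 101.0, α = 8.93, σ_y = 344.0 → σ = 201 MPa, n = 1.71
  aluminum alloy: E = 69.40, α = 22.4, σ_y = 347.0 → σ = 347 MPa, n = 1.00
  alloy steel: E = 211.0, α = 11.4, σ_y = 656.4 → σ = 536 MPa, n = 1.22
  silicon nitride: E = 305.6, α = 2.95, σ_y = 664.0 → σ = 201 MPa, n = 3.30
Smallest n: aluminum alloy with n = 1.00.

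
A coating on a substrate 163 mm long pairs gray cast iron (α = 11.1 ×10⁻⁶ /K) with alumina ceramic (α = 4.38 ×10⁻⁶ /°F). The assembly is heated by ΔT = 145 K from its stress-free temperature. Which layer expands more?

alumina ceramic: α = 4.38×10⁻⁶/°F × 9/5 = 7.88×10⁻⁶/K.
α(gray cast iron) = 11.1×10⁻⁶/K vs α(alumina ceramic) = 7.88×10⁻⁶/K.
Higher α expands more for the same ΔT: gray cast iron.

gray cast iron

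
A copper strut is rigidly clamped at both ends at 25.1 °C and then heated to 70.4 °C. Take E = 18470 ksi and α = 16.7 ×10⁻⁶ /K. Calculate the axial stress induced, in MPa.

E = 18470 ksi = 127.3 GPa.
ΔT = 45.30 K. Constrained thermal stress σ = E·α·ΔT = 127.3×10³ MPa × 16.7×10⁻⁶ × 45.30 = 96.3 MPa (compressive).

96.3 MPa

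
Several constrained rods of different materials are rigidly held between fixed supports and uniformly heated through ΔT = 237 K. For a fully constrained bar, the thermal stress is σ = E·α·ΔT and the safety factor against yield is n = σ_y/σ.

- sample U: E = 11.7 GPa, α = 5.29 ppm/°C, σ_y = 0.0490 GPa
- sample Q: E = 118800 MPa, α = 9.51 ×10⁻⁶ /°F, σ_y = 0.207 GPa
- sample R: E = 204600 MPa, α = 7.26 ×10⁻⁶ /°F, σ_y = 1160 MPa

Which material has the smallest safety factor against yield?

sample Q

Converting E to GPa, α to ×10⁻⁶/K, σ_y to MPa, then σ and n for each:
  sample U: E = 11.70, α = 5.29, σ_y = 49.00 → σ = 14.7 MPa, n = 3.34
  sample Q: E = 118.8, α = 17.1, σ_y = 207.0 → σ = 482 MPa, n = 0.429
  sample R: E = 204.6, α = 13.1, σ_y = 1160 → σ = 634 MPa, n = 1.83
The minimum is sample Q at n = 0.429.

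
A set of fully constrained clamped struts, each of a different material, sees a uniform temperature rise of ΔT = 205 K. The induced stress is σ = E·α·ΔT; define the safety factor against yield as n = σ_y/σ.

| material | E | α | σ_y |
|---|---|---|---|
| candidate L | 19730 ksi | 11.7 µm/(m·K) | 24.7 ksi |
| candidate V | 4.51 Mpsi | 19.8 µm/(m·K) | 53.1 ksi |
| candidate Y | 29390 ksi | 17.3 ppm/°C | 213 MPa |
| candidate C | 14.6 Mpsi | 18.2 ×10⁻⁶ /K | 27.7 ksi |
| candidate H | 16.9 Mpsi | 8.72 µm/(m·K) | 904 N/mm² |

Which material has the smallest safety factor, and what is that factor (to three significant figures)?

candidate Y, n = 0.296

Per material, after unit conversion:
  candidate L: E = 136.0, α = 11.7, σ_y = 170.3 → σ = 326 MPa, n = 0.522
  candidate V: E = 31.10, α = 19.8, σ_y = 366.1 → σ = 126 MPa, n = 2.90
  candidate Y: E = 202.6, α = 17.3, σ_y = 213.0 → σ = 719 MPa, n = 0.296
  candidate C: E = 100.7, α = 18.2, σ_y = 191.0 → σ = 376 MPa, n = 0.509
  candidate H: E = 116.5, α = 8.72, σ_y = 904.0 → σ = 208 MPa, n = 4.34
Smallest n: candidate Y with n = 0.296.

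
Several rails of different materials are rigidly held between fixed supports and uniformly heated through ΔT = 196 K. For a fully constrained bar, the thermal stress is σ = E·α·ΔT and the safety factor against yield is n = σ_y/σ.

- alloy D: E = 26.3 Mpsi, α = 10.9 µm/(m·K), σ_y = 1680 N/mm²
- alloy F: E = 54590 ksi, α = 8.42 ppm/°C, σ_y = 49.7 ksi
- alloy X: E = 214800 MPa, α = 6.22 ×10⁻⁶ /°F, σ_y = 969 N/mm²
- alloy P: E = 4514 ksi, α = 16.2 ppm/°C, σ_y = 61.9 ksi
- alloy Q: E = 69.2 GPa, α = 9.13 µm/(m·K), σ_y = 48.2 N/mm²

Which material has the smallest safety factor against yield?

alloy Q

In consistent units (E in GPa, α in ×10⁻⁶/K, σ_y in MPa):
  alloy D: E = 181.3, α = 10.9, σ_y = 1680 → σ = 387 MPa, n = 4.34
  alloy F: E = 376.4, α = 8.42, σ_y = 342.7 → σ = 621 MPa, n = 0.552
  alloy X: E = 214.8, α = 11.2, σ_y = 969.0 → σ = 471 MPa, n = 2.06
  alloy P: E = 31.12, α = 16.2, σ_y = 426.8 → σ = 98.8 MPa, n = 4.32
  alloy Q: E = 69.20, α = 9.13, σ_y = 48.20 → σ = 124 MPa, n = 0.389
Alloy Q has the lowest safety factor, n = 0.389.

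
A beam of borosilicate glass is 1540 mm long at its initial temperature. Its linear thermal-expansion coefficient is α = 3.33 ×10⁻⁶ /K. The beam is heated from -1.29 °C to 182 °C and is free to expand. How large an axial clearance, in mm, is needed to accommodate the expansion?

0.940 mm

ΔT = 182 − (-1.29) = 183.3 K.
ΔL = α·L₀·ΔT = 3.33×10⁻⁶ × 1540 mm × 183.3 K = 0.940 mm.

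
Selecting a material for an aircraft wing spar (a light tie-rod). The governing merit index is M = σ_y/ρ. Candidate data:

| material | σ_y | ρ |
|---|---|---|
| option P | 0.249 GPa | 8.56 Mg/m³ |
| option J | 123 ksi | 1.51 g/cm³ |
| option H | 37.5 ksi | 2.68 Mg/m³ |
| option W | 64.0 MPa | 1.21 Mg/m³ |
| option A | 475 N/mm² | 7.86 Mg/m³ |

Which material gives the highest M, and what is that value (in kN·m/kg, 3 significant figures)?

After converting to SI:
  option P: σ_y = 249.0 MPa, ρ = 8560 kg/m³
  option J: σ_y = 848.1 MPa, ρ = 1510 kg/m³
  option H: σ_y = 258.6 MPa, ρ = 2680 kg/m³
  option W: σ_y = 64.00 MPa, ρ = 1210 kg/m³
  option A: σ_y = 475.0 MPa, ρ = 7860 kg/m³
  option J: M = 562 kN·m/kg
  option H: M = 96.5 kN·m/kg
  option A: M = 60.4 kN·m/kg
  option W: M = 52.9 kN·m/kg
  option P: M = 29.1 kN·m/kg
Highest index: option J.

option J, M = 562 kN·m/kg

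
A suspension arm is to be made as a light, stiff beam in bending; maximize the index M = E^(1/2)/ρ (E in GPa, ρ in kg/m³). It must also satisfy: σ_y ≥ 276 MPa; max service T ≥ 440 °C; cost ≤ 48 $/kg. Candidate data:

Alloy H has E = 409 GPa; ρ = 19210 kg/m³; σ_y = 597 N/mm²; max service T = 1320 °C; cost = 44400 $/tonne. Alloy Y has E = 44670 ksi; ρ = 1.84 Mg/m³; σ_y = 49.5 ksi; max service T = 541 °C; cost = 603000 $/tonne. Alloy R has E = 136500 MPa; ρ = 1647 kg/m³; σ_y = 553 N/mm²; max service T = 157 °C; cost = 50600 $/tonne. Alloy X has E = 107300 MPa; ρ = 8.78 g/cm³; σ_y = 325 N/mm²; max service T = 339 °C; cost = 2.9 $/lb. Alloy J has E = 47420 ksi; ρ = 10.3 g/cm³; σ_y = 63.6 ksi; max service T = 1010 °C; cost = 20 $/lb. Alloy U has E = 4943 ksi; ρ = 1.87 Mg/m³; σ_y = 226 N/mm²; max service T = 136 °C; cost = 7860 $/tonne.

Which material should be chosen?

alloy J

Screen on constraints: σ_y ≥ 276 MPa; max service T ≥ 440 °C; cost ≤ 48 $/kg. Survivors: alloy H, alloy J.
After converting to SI:
  alloy H: E = 409.0 GPa, ρ = 19210 kg/m³
  alloy J: E = 326.9 GPa, ρ = 10300 kg/m³
  alloy J: M = 1.76×10⁻³
  alloy H: M = 1.05×10⁻³
The maximum is for alloy J.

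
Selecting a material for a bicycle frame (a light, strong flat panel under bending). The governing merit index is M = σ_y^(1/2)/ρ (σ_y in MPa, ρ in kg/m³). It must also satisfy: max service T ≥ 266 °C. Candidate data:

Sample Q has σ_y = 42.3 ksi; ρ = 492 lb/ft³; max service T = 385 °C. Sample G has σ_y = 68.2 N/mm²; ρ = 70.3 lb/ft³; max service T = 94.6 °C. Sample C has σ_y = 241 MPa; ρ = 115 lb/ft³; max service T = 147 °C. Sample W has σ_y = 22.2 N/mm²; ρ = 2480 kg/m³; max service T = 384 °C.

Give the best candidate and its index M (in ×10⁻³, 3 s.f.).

sample Q, M = 2.17×10⁻³

Screen on constraints: max service T ≥ 266 °C. Survivors: sample Q, sample W.
Putting every candidate on a common basis:
  sample Q: σ_y = 291.6 MPa, ρ = 7881 kg/m³
  sample W: σ_y = 22.20 MPa, ρ = 2480 kg/m³
  sample Q: M = 2.17×10⁻³
  sample W: M = 1.90×10⁻³
Sample Q has the largest M.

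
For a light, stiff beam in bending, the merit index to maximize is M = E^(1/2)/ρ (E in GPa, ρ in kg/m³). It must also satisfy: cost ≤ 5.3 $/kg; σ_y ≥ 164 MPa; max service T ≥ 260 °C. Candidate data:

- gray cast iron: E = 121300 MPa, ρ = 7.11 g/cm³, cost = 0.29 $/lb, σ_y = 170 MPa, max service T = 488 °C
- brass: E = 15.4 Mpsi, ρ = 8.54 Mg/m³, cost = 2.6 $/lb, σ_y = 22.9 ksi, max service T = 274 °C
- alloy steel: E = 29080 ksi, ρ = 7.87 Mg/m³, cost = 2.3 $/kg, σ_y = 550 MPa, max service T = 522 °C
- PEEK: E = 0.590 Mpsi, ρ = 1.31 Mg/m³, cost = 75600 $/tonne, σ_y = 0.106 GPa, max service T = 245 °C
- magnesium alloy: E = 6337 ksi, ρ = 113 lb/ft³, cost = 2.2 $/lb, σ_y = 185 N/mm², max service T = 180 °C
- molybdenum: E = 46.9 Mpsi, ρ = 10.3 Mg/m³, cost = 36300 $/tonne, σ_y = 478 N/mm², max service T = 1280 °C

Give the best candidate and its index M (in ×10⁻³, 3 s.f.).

Screen on constraints: cost ≤ 5.3 $/kg; σ_y ≥ 164 MPa; max service T ≥ 260 °C. Survivors: gray cast iron, alloy steel.
Normalizing units and computing the index:
  gray cast iron: E = 121.3 GPa, ρ = 7110 kg/m³
  alloy steel: E = 200.5 GPa, ρ = 7870 kg/m³
  alloy steel: M = 1.80×10⁻³
  gray cast iron: M = 1.55×10⁻³
Highest index: alloy steel.

alloy steel, M = 1.80×10⁻³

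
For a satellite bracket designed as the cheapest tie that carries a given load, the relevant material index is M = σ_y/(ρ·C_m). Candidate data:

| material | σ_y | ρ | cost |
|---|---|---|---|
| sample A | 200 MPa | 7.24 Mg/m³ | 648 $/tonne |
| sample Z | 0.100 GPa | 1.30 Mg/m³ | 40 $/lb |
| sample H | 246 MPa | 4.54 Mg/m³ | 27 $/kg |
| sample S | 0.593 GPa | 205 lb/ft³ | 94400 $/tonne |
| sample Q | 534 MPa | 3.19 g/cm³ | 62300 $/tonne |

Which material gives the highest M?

sample A

After converting to SI:
  sample A: σ_y = 200.0 MPa, ρ = 7240 kg/m³, cost = 0.6480 $/kg
  sample Z: σ_y = 100.0 MPa, ρ = 1300 kg/m³, cost = 88.18 $/kg
  sample H: σ_y = 246.0 MPa, ρ = 4540 kg/m³, cost = 27.00 $/kg
  sample S: σ_y = 593.0 MPa, ρ = 3284 kg/m³, cost = 94.40 $/kg
  sample Q: σ_y = 534.0 MPa, ρ = 3190 kg/m³, cost = 62.30 $/kg
  sample A: M = 42.6 kN·m per $
  sample Q: M = 2.69 kN·m per $
  sample H: M = 2.01 kN·m per $
  sample S: M = 1.91 kN·m per $
  sample Z: M = 0.872 kN·m per $
Highest index: sample A.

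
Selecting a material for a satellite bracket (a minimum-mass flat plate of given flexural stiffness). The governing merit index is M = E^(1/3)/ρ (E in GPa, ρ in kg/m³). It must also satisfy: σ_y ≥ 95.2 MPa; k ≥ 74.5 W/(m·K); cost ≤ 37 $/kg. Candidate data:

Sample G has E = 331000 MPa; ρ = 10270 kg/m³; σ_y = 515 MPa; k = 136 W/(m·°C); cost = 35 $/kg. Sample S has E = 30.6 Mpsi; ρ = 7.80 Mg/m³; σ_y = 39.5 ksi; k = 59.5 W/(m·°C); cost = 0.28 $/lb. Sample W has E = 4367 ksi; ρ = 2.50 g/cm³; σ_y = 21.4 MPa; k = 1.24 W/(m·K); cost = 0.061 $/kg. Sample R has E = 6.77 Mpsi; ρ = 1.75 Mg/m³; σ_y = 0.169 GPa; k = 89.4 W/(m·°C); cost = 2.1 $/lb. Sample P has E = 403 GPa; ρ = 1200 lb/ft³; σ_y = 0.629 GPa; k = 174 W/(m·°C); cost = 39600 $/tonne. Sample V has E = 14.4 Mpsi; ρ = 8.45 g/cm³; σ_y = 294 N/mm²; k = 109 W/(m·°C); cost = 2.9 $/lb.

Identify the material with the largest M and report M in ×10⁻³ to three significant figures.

sample R, M = 2.06×10⁻³

Screen on constraints: σ_y ≥ 95.2 MPa; k ≥ 74.5 W/(m·K); cost ≤ 37 $/kg. Survivors: sample G, sample R, sample V.
Putting every candidate on a common basis:
  sample G: E = 331.0 GPa, ρ = 10270 kg/m³
  sample R: E = 46.68 GPa, ρ = 1750 kg/m³
  sample V: E = 99.28 GPa, ρ = 8450 kg/m³
  sample R: M = 2.06×10⁻³
  sample G: M = 0.674×10⁻³
  sample V: M = 0.548×10⁻³
Highest index: sample R.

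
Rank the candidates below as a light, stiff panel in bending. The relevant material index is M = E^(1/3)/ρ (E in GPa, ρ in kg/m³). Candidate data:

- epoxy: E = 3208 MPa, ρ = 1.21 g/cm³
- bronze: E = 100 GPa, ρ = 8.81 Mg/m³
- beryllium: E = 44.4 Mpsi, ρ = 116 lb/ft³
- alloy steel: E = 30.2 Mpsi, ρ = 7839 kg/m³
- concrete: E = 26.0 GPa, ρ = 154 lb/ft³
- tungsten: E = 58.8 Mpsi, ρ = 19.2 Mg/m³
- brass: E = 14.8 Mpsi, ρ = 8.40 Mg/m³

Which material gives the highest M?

beryllium

Putting every candidate on a common basis:
  epoxy: E = 3.208 GPa, ρ = 1210 kg/m³
  bronze: E = 100.0 GPa, ρ = 8810 kg/m³
  beryllium: E = 306.1 GPa, ρ = 1858 kg/m³
  alloy steel: E = 208.2 GPa, ρ = 7839 kg/m³
  concrete: E = 26.00 GPa, ρ = 2467 kg/m³
  tungsten: E = 405.4 GPa, ρ = 19200 kg/m³
  brass: E = 102.0 GPa, ρ = 8400 kg/m³
  beryllium: M = 3.63×10⁻³
  epoxy: M = 1.22×10⁻³
  concrete: M = 1.20×10⁻³
  alloy steel: M = 0.756×10⁻³
  brass: M = 0.556×10⁻³
  bronze: M = 0.527×10⁻³
  tungsten: M = 0.385×10⁻³
Beryllium has the largest M.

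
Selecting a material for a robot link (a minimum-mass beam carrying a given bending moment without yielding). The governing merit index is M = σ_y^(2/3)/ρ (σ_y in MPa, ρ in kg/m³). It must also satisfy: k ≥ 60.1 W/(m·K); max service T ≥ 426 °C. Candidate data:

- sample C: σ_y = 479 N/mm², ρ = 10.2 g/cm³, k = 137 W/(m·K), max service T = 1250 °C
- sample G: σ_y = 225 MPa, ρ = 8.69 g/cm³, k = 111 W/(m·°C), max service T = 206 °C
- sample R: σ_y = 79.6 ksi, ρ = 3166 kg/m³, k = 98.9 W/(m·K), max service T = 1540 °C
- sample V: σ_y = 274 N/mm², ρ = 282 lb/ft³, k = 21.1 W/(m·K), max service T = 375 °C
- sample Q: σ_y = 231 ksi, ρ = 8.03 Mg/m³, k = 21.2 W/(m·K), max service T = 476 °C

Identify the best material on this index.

Screen on constraints: k ≥ 60.1 W/(m·K); max service T ≥ 426 °C. Survivors: sample C, sample R.
After converting to SI:
  sample C: σ_y = 479.0 MPa, ρ = 10200 kg/m³
  sample R: σ_y = 548.8 MPa, ρ = 3166 kg/m³
  sample R: M = 21.2×10⁻³
  sample C: M = 6.00×10⁻³
The maximum is for sample R.

sample R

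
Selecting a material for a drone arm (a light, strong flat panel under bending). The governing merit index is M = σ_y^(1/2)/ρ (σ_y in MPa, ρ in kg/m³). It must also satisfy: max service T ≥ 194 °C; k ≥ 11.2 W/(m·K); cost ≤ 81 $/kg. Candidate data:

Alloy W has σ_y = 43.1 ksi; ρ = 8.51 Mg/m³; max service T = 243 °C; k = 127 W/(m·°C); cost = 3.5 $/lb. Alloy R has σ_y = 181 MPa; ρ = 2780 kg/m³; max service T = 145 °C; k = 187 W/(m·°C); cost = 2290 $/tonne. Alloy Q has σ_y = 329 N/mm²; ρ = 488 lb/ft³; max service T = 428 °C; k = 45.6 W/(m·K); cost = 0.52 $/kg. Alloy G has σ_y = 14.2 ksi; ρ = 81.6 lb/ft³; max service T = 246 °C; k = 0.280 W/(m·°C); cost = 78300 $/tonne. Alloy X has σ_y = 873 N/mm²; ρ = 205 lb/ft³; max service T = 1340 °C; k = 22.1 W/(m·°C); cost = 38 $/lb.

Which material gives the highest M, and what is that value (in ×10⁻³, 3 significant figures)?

Screen on constraints: max service T ≥ 194 °C; k ≥ 11.2 W/(m·K); cost ≤ 81 $/kg. Survivors: alloy W, alloy Q.
Putting every candidate on a common basis:
  alloy W: σ_y = 297.2 MPa, ρ = 8510 kg/m³
  alloy Q: σ_y = 329.0 MPa, ρ = 7817 kg/m³
  alloy Q: M = 2.32×10⁻³
  alloy W: M = 2.03×10⁻³
Alloy Q has the largest M.

alloy Q, M = 2.32×10⁻³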